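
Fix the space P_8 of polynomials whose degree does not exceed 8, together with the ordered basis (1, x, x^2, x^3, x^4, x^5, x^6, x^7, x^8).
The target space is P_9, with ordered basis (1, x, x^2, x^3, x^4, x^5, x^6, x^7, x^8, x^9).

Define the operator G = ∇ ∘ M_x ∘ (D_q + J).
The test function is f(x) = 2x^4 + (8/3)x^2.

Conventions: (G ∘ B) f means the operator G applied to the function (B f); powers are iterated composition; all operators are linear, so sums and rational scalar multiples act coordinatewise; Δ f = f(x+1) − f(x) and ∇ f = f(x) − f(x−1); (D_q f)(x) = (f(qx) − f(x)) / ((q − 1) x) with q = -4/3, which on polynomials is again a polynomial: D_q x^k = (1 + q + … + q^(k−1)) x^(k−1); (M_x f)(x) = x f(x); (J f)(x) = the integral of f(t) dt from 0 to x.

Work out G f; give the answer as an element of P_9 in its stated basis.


D_q f = -(50/27)x^3 - (8/9)x
J f = (2/5)x^5 + (8/9)x^3
(D_q + J) f = (2/5)x^5 - (26/27)x^3 - (8/9)x
M_x (D_q + J) f = (2/5)x^6 - (26/27)x^4 - (8/9)x^2
∇ M_x (D_q + J) f = (12/5)x^5 - 6x^4 + (112/27)x^3 - (2/9)x^2 - (436/135)x + 196/135

the result is g(x) = (12/5)x^5 - 6x^4 + (112/27)x^3 - (2/9)x^2 - (436/135)x + 196/135


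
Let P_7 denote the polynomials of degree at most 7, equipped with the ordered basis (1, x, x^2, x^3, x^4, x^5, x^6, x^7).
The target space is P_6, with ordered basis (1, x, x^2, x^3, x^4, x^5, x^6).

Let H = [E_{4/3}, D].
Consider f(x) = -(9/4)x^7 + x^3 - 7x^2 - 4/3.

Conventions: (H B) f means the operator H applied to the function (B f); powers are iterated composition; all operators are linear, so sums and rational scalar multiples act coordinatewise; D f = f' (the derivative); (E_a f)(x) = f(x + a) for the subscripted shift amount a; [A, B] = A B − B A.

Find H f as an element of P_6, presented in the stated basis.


D f = -(63/4)x^6 + 3x^2 - 14x
E_{4/3} D f = -(63/4)x^6 - 126x^5 - 420x^4 - (2240/3)x^3 - (2231/3)x^2 - (3638/9)x - 8248/81
E_{4/3} f = -(9/4)x^7 - 21x^6 - 84x^5 - (560/3)x^4 - (2231/9)x^3 - (1819/9)x^2 - (8248/81)x - 6868/243
D E_{4/3} f = -(63/4)x^6 - 126x^5 - 420x^4 - (2240/3)x^3 - (2231/3)x^2 - (3638/9)x - 8248/81
[E_{4/3}, D] f = 0

the result is g(x) = 0


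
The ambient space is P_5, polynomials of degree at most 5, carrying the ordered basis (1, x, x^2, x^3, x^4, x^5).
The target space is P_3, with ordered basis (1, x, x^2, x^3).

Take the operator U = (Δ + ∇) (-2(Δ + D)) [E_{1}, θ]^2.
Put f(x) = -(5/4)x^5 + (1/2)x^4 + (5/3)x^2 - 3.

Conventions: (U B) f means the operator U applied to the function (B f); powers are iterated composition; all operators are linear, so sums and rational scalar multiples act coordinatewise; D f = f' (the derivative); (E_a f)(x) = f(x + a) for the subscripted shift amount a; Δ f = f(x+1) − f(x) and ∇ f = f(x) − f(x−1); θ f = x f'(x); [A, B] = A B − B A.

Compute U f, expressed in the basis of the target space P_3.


θ f = -(25/4)x^5 + 2x^4 + (10/3)x^2
E_{1} θ f = -(25/4)x^5 - (117/4)x^4 - (109/2)x^3 - (283/6)x^2 - (199/12)x - 11/12
E_{1} f = -(5/4)x^5 - (23/4)x^4 - (21/2)x^3 - (47/6)x^2 - (11/12)x - 25/12
θ E_{1} f = -(25/4)x^5 - 23x^4 - (63/2)x^3 - (47/3)x^2 - (11/12)x
[E_{1}, θ] f = -(25/4)x^4 - 23x^3 - (63/2)x^2 - (47/3)x - 11/12
θ [E_{1}, θ] f = -25x^4 - 69x^3 - 63x^2 - (47/3)x
E_{1} θ [E_{1}, θ] f = -25x^4 - 169x^3 - 420x^2 - (1346/3)x - 518/3
E_{1} [E_{1}, θ] f = -(25/4)x^4 - 48x^3 - 138x^2 - (518/3)x - 232/3
θ E_{1} [E_{1}, θ] f = -25x^4 - 144x^3 - 276x^2 - (518/3)x
[E_{1}, θ] [E_{1}, θ] f = -25x^3 - 144x^2 - 276x - 518/3
Δ [E_{1}, θ]^2 f = -75x^2 - 363x - 445
D [E_{1}, θ]^2 f = -75x^2 - 288x - 276
(Δ + D) [E_{1}, θ]^2 f = -150x^2 - 651x - 721
(-2(Δ + D)) [E_{1}, θ]^2 f = 300x^2 + 1302x + 1442
Δ (-2(Δ + D)) [E_{1}, θ]^2 f = 600x + 1602
∇ (-2(Δ + D)) [E_{1}, θ]^2 f = 600x + 1002
(Δ + ∇) (-2(Δ + D)) [E_{1}, θ]^2 f = 1200x + 2604

the result is g(x) = 1200x + 2604


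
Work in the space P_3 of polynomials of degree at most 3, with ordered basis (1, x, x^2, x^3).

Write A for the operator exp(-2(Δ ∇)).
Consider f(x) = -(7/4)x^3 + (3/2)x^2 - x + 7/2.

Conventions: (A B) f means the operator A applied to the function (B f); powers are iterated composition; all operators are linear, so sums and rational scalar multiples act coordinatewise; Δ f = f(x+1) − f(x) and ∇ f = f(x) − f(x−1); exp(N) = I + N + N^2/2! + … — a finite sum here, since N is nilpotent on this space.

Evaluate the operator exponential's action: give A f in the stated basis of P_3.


the image equals g(x) = -(7/4)x^3 + (3/2)x^2 + 20x - 5/2

order-1 term: 21x - 6
the series for exp(-2(Δ ∇)) f terminates at order 1
exp(-2(Δ ∇)) f = -(7/4)x^3 + (3/2)x^2 + 20x - 5/2


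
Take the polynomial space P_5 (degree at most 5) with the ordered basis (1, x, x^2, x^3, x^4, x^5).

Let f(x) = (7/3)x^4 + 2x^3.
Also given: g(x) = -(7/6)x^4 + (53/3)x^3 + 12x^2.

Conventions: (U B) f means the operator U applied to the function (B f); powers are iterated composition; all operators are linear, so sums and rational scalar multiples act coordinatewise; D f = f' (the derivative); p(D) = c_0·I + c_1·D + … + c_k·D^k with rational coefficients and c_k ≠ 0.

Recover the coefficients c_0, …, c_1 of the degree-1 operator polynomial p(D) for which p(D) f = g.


D^0 f = (7/3)x^4 + 2x^3
D^1 f = (28/3)x^3 + 6x^2
matching coefficients of g against c_0 f + c_1 Df + … from the top degree down determines the c_i
solution: c_0 = -1/2, c_1 = 2

c_0 = -1/2, c_1 = 2


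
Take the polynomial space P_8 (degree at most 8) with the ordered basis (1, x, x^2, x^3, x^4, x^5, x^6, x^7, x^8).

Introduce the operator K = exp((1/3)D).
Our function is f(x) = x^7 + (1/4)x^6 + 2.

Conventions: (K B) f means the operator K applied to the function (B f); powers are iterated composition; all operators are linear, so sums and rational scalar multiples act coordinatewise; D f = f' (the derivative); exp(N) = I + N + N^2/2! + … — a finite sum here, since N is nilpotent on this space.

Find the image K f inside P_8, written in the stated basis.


the result is g(x) = x^7 + (31/12)x^6 + (17/6)x^5 + (185/108)x^4 + (50/81)x^3 + (43/324)x^2 + (23/1458)x + 17503/8748

order-1 term: (7/3)x^6 + (1/2)x^5
order-2 term: (7/3)x^5 + (5/12)x^4
order-3 term: (35/27)x^4 + (5/27)x^3
order-4 term: (35/81)x^3 + (5/108)x^2
order-5 term: (7/81)x^2 + (1/162)x
order-6 term: (7/729)x + 1/2916
order-7 term: 1/2187
the series for exp((1/3)D) f terminates at order 7
exp((1/3)D) f = x^7 + (31/12)x^6 + (17/6)x^5 + (185/108)x^4 + (50/81)x^3 + (43/324)x^2 + (23/1458)x + 17503/8748


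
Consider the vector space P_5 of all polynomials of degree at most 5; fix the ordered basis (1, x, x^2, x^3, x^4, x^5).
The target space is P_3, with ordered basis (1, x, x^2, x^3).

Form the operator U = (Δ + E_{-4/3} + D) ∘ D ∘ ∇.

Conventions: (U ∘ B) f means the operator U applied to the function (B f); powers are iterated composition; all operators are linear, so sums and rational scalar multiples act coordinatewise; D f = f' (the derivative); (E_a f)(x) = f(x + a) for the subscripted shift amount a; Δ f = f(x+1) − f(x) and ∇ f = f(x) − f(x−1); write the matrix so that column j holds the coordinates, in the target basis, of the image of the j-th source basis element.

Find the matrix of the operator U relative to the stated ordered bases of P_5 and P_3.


the matrix is [[0, 0, 2, 1, 88/3, -2765/27]; [0, 0, 0, 6, 4, 440/3]; [0, 0, 0, 0, 12, 10]; [0, 0, 0, 0, 0, 20]] (rows listed top to bottom)

image of 1: 0
image of x: 0
image of x^2: 2
image of x^3: 6x + 1
image of x^4: 12x^2 + 4x + 88/3
image of x^5: 20x^3 + 10x^2 + (440/3)x - 2765/27
each image's coordinates form column j of the matrix


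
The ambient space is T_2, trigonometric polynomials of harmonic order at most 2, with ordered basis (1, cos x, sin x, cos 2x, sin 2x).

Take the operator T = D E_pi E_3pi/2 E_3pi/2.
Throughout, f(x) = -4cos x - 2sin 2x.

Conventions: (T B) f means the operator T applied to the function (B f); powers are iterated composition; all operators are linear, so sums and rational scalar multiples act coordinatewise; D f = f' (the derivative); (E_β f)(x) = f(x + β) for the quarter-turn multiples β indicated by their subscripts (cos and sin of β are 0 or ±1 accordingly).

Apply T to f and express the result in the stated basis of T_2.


the image equals g(x) = 4sin x - 4cos 2x

E_3pi/2 f = -4sin x + 2sin 2x
E_3pi/2 E_3pi/2 f = 4cos x - 2sin 2x
E_pi E_3pi/2 E_3pi/2 f = -4cos x - 2sin 2x
D E_pi E_3pi/2 E_3pi/2 f = 4sin x - 4cos 2x


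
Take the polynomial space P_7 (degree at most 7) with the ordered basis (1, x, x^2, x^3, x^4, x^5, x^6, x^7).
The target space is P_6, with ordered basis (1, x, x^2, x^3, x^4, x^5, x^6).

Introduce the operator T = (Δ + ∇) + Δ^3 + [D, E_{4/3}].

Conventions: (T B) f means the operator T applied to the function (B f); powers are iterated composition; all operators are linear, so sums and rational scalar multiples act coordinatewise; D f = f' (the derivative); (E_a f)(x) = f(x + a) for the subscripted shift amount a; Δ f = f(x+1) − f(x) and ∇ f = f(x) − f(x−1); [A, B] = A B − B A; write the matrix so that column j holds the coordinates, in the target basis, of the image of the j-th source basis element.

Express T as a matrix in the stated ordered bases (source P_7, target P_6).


the matrix is [[0, 2, 0, 8, 36, 152, 540, 1808]; [0, 0, 4, 0, 32, 180, 912, 3780]; [0, 0, 0, 6, 0, 80, 540, 3192]; [0, 0, 0, 0, 8, 0, 160, 1260]; [0, 0, 0, 0, 0, 10, 0, 280]; [0, 0, 0, 0, 0, 0, 12, 0]; [0, 0, 0, 0, 0, 0, 0, 14]] (rows listed top to bottom)

image of 1: 0
image of x: 2
image of x^2: 4x
image of x^3: 6x^2 + 8
image of x^4: 8x^3 + 32x + 36
image of x^5: 10x^4 + 80x^2 + 180x + 152
image of x^6: 12x^5 + 160x^3 + 540x^2 + 912x + 540
image of x^7: 14x^6 + 280x^4 + 1260x^3 + 3192x^2 + 3780x + 1808
each image's coordinates form column j of the matrix


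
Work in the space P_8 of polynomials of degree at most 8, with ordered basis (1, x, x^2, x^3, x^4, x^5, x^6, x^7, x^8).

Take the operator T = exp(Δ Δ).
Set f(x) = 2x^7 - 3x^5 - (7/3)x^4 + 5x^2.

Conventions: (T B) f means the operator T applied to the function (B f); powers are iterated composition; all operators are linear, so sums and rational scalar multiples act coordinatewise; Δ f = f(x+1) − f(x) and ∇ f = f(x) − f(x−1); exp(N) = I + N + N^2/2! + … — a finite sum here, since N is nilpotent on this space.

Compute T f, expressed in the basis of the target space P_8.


order-1 term: 84x^5 + 420x^4 + 920x^3 + 1052x^2 + 602x + 418/3
order-2 term: 840x^3 + 5040x^2 + 10740x + 8012
order-3 term: 1680x + 5040
the series for exp(Δ Δ) f terminates at order 3
exp(Δ Δ) f = 2x^7 + 81x^5 + (1253/3)x^4 + 1760x^3 + 6097x^2 + 13022x + 39574/3

the image equals g(x) = 2x^7 + 81x^5 + (1253/3)x^4 + 1760x^3 + 6097x^2 + 13022x + 39574/3


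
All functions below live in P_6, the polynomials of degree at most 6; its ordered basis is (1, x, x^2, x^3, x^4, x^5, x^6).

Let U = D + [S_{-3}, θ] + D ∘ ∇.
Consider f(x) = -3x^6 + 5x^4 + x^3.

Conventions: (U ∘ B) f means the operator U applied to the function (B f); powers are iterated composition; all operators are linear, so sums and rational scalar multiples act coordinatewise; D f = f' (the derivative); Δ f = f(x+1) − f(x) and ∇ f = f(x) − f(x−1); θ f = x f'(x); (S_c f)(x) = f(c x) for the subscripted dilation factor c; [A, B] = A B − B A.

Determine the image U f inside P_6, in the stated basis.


the result is g(x) = -18x^5 - 90x^4 + 200x^3 - 117x^2 + 36x - 1

D f = -18x^5 + 20x^3 + 3x^2
θ f = -18x^6 + 20x^4 + 3x^3
S_{-3} θ f = -13122x^6 + 1620x^4 - 81x^3
S_{-3} f = -2187x^6 + 405x^4 - 27x^3
θ S_{-3} f = -13122x^6 + 1620x^4 - 81x^3
[S_{-3}, θ] f = 0
∇ f = -18x^5 + 45x^4 - 40x^3 + 18x^2 - x - 1
D ∇ f = -90x^4 + 180x^3 - 120x^2 + 36x - 1
(D + [S_{-3}, θ] + D ∘ ∇) f = -18x^5 - 90x^4 + 200x^3 - 117x^2 + 36x - 1


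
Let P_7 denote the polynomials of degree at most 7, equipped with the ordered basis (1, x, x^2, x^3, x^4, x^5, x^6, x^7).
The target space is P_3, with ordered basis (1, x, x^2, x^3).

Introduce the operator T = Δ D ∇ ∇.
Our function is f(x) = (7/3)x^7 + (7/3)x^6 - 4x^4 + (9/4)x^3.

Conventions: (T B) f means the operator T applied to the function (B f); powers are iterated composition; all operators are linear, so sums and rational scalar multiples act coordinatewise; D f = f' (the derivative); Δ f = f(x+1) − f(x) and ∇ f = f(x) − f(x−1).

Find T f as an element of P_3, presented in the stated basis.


the result is g(x) = 1960x^3 - 2100x^2 + 2100x - 656

∇ f = (49/3)x^6 - 35x^5 + (140/3)x^4 - 51x^3 + (179/4)x^2 - (301/12)x + 25/4
∇ ∇ f = 98x^5 - 420x^4 + (2590/3)x^3 - 1028x^2 + (4213/6)x - 1313/6
D ∇ ∇ f = 490x^4 - 1680x^3 + 2590x^2 - 2056x + 4213/6
Δ D ∇ ∇ f = 1960x^3 - 2100x^2 + 2100x - 656


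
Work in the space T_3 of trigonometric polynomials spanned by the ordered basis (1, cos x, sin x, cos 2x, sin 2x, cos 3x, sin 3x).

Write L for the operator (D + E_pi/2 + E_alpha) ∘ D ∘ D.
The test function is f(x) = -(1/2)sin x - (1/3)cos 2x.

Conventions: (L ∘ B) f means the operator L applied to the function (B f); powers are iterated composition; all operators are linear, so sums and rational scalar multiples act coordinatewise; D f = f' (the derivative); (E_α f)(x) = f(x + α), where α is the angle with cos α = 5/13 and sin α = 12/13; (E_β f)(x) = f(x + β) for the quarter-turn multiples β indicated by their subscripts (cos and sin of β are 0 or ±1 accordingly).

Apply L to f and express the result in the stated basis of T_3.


D f = -(1/2)cos x + (2/3)sin 2x
D D f = (1/2)sin x + (4/3)cos 2x
D (D ∘ D) f = (1/2)cos x - (8/3)sin 2x
E_pi/2 (D ∘ D) f = (1/2)cos x - (4/3)cos 2x
E_alpha (D ∘ D) f = (6/13)cos x + (5/26)sin x - (476/507)cos 2x - (160/169)sin 2x
(D + E_pi/2 + E_alpha) (D ∘ D) f = (19/13)cos x + (5/26)sin x - (384/169)cos 2x - (1832/507)sin 2x

the image equals g(x) = (19/13)cos x + (5/26)sin x - (384/169)cos 2x - (1832/507)sin 2x


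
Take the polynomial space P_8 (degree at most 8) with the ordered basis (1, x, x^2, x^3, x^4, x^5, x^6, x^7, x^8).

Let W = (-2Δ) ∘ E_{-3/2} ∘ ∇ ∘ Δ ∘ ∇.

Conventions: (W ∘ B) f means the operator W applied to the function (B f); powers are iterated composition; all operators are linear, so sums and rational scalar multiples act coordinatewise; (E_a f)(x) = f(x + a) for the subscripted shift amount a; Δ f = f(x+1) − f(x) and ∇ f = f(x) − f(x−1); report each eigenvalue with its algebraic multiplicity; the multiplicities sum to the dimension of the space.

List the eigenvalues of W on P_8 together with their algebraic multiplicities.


λ = 0 (multiplicity 9)

image of 1: 0
image of x: 0
image of x^2: 0
image of x^3: 0
image of x^4: -48
image of x^5: -240x + 360
image of x^6: -720x^2 + 2160x - 1860
image of x^7: -1680x^3 + 7560x^2 - 13020x + 8190
image of x^8: -3360x^4 + 20160x^3 - 52080x^2 + 65520x - 33138
the matrix is upper triangular; its diagonal is (0, 0, 0, 0, 0, 0, 0, 0, 0)
for a triangular matrix the eigenvalues are the diagonal entries, with algebraic multiplicity their repetition count


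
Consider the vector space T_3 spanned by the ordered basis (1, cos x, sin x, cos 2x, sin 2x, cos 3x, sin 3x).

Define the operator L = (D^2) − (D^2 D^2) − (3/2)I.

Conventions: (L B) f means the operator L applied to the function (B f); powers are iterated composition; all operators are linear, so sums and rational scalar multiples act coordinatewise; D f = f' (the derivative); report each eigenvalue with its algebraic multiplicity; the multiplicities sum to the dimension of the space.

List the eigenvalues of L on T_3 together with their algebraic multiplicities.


image of 1: -3/2
image of cos x: -(7/2)cos x
image of sin x: -(7/2)sin x
image of cos 2x: -(43/2)cos 2x
image of sin 2x: -(43/2)sin 2x
image of cos 3x: -(183/2)cos 3x
image of sin 3x: -(183/2)sin 3x
the matrix is diagonal; its diagonal is (-3/2, -7/2, -7/2, -43/2, -43/2, -183/2, -183/2)
for a triangular matrix the eigenvalues are the diagonal entries, with algebraic multiplicity their repetition count

λ = -183/2 (multiplicity 2), λ = -43/2 (multiplicity 2), λ = -7/2 (multiplicity 2), λ = -3/2 (multiplicity 1)


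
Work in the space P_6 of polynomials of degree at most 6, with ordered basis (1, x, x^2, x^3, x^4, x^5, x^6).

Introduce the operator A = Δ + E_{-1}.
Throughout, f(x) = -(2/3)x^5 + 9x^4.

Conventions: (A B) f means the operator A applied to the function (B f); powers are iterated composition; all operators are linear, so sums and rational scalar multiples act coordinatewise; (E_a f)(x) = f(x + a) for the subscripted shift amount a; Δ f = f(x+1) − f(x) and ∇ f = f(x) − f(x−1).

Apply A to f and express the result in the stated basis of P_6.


Δ f = -(10/3)x^4 + (88/3)x^3 + (142/3)x^2 + (98/3)x + 25/3
E_{-1} f = -(2/3)x^5 + (37/3)x^4 - (128/3)x^3 + (182/3)x^2 - (118/3)x + 29/3
(Δ + E_{-1}) f = -(2/3)x^5 + 9x^4 - (40/3)x^3 + 108x^2 - (20/3)x + 18

the image equals g(x) = -(2/3)x^5 + 9x^4 - (40/3)x^3 + 108x^2 - (20/3)x + 18


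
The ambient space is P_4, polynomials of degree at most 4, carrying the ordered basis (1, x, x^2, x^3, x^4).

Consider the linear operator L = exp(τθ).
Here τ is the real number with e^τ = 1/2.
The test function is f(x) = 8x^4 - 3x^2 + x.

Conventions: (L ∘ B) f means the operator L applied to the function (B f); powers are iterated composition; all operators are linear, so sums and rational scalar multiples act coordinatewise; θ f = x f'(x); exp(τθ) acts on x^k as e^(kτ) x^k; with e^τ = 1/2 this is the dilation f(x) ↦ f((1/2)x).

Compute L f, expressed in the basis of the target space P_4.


the image equals g(x) = (1/2)x^4 - (3/4)x^2 + (1/2)x

exp(τθ) x^k = e^(kτ) x^k; with e^τ = 1/2 this sends x^k to (1/2)^k x^k
x ↦ 1/2 x
x^2 ↦ 1/4 x^2
x^4 ↦ 1/16 x^4
applying this coordinatewise to f: exp(τθ) f = (1/2)x^4 - (3/4)x^2 + (1/2)x


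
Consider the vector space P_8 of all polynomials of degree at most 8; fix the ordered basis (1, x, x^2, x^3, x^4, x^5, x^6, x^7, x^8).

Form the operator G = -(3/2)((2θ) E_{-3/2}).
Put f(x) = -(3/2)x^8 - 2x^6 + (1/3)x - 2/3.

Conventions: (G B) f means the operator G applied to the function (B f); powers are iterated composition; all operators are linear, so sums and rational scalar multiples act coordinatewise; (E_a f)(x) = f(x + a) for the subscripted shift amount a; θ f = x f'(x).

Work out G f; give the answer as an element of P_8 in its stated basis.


E_{-3/2} f = -(3/2)x^8 + 18x^7 - (193/2)x^6 + (603/2)x^5 - (9585/16)x^4 + (6183/8)x^3 - (20169/32)x^2 + (28463/96)x - 95833/1536
θ E_{-3/2} f = -12x^8 + 126x^7 - 579x^6 + (3015/2)x^5 - (9585/4)x^4 + (18549/8)x^3 - (20169/16)x^2 + (28463/96)x
(2θ) E_{-3/2} f = -24x^8 + 252x^7 - 1158x^6 + 3015x^5 - (9585/2)x^4 + (18549/4)x^3 - (20169/8)x^2 + (28463/48)x
(-(3/2)((2θ) E_{-3/2})) f = 36x^8 - 378x^7 + 1737x^6 - (9045/2)x^5 + (28755/4)x^4 - (55647/8)x^3 + (60507/16)x^2 - (28463/32)x

g(x) = 36x^8 - 378x^7 + 1737x^6 - (9045/2)x^5 + (28755/4)x^4 - (55647/8)x^3 + (60507/16)x^2 - (28463/32)x


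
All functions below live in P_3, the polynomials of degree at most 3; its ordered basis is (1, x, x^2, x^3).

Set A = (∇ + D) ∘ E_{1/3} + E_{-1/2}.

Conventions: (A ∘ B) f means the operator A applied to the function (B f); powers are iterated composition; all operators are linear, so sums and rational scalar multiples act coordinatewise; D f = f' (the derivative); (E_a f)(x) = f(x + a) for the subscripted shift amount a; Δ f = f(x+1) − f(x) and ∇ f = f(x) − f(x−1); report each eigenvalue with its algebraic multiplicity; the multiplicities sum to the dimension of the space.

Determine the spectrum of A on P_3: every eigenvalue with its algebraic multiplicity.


λ = 1 (multiplicity 4)

image of 1: 1
image of x: x + 3/2
image of x^2: x^2 + 3x + 7/12
image of x^3: x^3 + (9/2)x^2 + (7/4)x + 13/24
the matrix is upper triangular; its diagonal is (1, 1, 1, 1)
for a triangular matrix the eigenvalues are the diagonal entries, with algebraic multiplicity their repetition count


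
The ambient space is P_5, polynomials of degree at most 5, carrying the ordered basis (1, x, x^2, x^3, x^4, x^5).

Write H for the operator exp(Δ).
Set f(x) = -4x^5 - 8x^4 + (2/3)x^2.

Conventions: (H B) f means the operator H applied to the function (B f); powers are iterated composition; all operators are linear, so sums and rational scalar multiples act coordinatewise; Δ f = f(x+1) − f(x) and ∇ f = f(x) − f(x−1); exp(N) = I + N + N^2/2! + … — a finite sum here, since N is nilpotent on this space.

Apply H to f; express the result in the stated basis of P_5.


order-1 term: -20x^4 - 72x^3 - 88x^2 - (152/3)x - 34/3
order-2 term: -40x^3 - 168x^2 - 236x - 346/3
order-3 term: -40x^2 - 152x - 148
order-4 term: -20x - 48
order-5 term: -4
the series for exp(Δ) f terminates at order 5
exp(Δ) f = -4x^5 - 28x^4 - 112x^3 - (886/3)x^2 - (1376/3)x - 980/3

the result is g(x) = -4x^5 - 28x^4 - 112x^3 - (886/3)x^2 - (1376/3)x - 980/3


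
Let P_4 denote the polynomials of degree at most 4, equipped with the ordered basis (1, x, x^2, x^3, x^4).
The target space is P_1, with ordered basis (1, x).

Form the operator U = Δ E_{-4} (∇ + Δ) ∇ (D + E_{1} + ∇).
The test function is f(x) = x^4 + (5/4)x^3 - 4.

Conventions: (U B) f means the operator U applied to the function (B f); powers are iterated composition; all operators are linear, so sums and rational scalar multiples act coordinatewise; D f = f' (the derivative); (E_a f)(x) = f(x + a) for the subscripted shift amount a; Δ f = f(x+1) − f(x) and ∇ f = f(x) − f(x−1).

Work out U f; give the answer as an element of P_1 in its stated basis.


D f = 4x^3 + (15/4)x^2
E_{1} f = x^4 + (21/4)x^3 + (39/4)x^2 + (31/4)x - 7/4
∇ f = 4x^3 - (9/4)x^2 + (1/4)x + 1/4
(D + E_{1} + ∇) f = x^4 + (53/4)x^3 + (45/4)x^2 + 8x - 3/2
∇ (D + E_{1} + ∇) f = 4x^3 + (135/4)x^2 - (53/4)x + 9
∇ ∇ (D + E_{1} + ∇) f = 12x^2 + (111/2)x - 43
Δ ∇ (D + E_{1} + ∇) f = 12x^2 + (159/2)x + 49/2
(∇ + Δ) ∇ (D + E_{1} + ∇) f = 24x^2 + 135x - 37/2
E_{-4} (∇ + Δ) ∇ (D + E_{1} + ∇) f = 24x^2 - 57x - 349/2
Δ E_{-4} (∇ + Δ) ∇ (D + E_{1} + ∇) f = 48x - 33

g(x) = 48x - 33


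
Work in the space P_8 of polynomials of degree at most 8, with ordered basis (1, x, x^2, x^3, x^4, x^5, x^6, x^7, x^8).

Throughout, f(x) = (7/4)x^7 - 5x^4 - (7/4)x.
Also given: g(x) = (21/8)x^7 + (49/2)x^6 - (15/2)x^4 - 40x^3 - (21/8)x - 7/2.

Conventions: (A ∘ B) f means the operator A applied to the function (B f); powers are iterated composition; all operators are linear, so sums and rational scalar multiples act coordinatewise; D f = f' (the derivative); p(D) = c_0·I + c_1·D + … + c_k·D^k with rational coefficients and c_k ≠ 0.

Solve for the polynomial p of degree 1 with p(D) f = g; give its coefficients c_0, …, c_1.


D^0 f = (7/4)x^7 - 5x^4 - (7/4)x
D^1 f = (49/4)x^6 - 20x^3 - 7/4
matching coefficients of g against c_0 f + c_1 Df + … from the top degree down determines the c_i
solution: c_0 = 3/2, c_1 = 2

p(D) = (3/2)·I + 2·D, i.e. c_0 = 3/2, c_1 = 2


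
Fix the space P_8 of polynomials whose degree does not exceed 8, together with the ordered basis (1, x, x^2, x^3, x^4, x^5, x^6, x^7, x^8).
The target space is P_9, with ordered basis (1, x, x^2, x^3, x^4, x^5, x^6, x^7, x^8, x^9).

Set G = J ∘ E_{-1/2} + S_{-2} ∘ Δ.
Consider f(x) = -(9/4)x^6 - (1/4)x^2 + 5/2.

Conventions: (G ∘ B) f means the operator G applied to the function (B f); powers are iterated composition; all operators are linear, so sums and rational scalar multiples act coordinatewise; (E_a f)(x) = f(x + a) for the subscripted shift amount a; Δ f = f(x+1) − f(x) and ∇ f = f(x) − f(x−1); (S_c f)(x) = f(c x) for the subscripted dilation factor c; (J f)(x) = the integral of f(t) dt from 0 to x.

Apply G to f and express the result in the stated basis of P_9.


E_{-1/2} f = -(9/4)x^6 + (27/4)x^5 - (135/16)x^4 + (45/8)x^3 - (151/64)x^2 + (43/64)x + 615/256
J E_{-1/2} f = -(9/28)x^7 + (9/8)x^6 - (27/16)x^5 + (45/32)x^4 - (151/192)x^3 + (43/128)x^2 + (615/256)x
Δ f = -(27/2)x^5 - (135/4)x^4 - 45x^3 - (135/4)x^2 - 14x - 5/2
S_{-2} Δ f = 432x^5 - 540x^4 + 360x^3 - 135x^2 + 28x - 5/2
(J ∘ E_{-1/2} + S_{-2} ∘ Δ) f = -(9/28)x^7 + (9/8)x^6 + (6885/16)x^5 - (17235/32)x^4 + (68969/192)x^3 - (17237/128)x^2 + (7783/256)x - 5/2

the image equals g(x) = -(9/28)x^7 + (9/8)x^6 + (6885/16)x^5 - (17235/32)x^4 + (68969/192)x^3 - (17237/128)x^2 + (7783/256)x - 5/2


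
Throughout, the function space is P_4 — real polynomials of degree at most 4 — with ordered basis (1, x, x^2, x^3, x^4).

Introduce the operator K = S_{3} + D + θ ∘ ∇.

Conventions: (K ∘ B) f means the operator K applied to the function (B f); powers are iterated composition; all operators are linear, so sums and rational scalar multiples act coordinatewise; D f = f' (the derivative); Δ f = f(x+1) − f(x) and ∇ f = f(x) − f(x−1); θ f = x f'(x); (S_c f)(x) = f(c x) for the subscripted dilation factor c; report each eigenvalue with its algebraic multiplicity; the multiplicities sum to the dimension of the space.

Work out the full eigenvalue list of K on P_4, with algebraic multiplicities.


image of 1: 1
image of x: 3x + 1
image of x^2: 9x^2 + 4x
image of x^3: 27x^3 + 9x^2 - 3x
image of x^4: 81x^4 + 16x^3 - 12x^2 + 4x
the matrix is upper triangular; its diagonal is (1, 3, 9, 27, 81)
for a triangular matrix the eigenvalues are the diagonal entries, with algebraic multiplicity their repetition count

λ = 1 (multiplicity 1), λ = 3 (multiplicity 1), λ = 9 (multiplicity 1), λ = 27 (multiplicity 1), λ = 81 (multiplicity 1)


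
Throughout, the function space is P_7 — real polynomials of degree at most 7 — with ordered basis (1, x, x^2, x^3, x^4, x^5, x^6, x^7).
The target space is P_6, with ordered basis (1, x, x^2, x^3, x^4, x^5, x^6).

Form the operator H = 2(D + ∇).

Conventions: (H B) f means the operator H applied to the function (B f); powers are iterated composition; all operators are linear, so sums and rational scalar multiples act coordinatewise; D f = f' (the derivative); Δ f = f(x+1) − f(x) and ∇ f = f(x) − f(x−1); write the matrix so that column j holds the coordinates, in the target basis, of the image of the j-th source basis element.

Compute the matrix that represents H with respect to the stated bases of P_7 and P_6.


image of 1: 0
image of x: 4
image of x^2: 8x - 2
image of x^3: 12x^2 - 6x + 2
image of x^4: 16x^3 - 12x^2 + 8x - 2
image of x^5: 20x^4 - 20x^3 + 20x^2 - 10x + 2
image of x^6: 24x^5 - 30x^4 + 40x^3 - 30x^2 + 12x - 2
image of x^7: 28x^6 - 42x^5 + 70x^4 - 70x^3 + 42x^2 - 14x + 2
each image's coordinates form column j of the matrix

the matrix is [[0, 4, -2, 2, -2, 2, -2, 2]; [0, 0, 8, -6, 8, -10, 12, -14]; [0, 0, 0, 12, -12, 20, -30, 42]; [0, 0, 0, 0, 16, -20, 40, -70]; [0, 0, 0, 0, 0, 20, -30, 70]; [0, 0, 0, 0, 0, 0, 24, -42]; [0, 0, 0, 0, 0, 0, 0, 28]] (rows listed top to bottom)


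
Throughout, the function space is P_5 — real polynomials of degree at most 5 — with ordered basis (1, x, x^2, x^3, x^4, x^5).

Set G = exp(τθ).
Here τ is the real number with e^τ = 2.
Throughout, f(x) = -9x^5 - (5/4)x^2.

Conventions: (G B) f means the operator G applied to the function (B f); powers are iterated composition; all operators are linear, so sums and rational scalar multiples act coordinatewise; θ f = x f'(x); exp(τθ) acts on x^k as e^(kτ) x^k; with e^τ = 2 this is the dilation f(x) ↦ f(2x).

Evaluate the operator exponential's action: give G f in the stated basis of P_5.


the image equals g(x) = -288x^5 - 5x^2

exp(τθ) x^k = e^(kτ) x^k; with e^τ = 2 this sends x^k to 2^k x^k
x^2 ↦ 4 x^2
x^5 ↦ 32 x^5
applying this coordinatewise to f: exp(τθ) f = -288x^5 - 5x^2


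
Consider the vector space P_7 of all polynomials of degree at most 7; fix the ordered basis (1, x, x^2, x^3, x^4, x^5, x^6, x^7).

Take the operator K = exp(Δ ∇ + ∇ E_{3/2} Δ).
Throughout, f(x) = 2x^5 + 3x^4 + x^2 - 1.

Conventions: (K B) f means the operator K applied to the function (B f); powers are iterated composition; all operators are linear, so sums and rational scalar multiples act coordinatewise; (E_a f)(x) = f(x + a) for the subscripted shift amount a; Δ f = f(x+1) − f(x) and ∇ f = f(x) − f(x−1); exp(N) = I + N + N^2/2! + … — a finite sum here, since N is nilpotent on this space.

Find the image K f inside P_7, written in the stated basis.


order-1 term: 80x^3 + 252x^2 + 418x + 262
order-2 term: 480x + 864
the series for exp(Δ ∇ + ∇ E_{3/2} Δ) f terminates at order 2
exp(Δ ∇ + ∇ E_{3/2} Δ) f = 2x^5 + 3x^4 + 80x^3 + 253x^2 + 898x + 1125

g(x) = 2x^5 + 3x^4 + 80x^3 + 253x^2 + 898x + 1125


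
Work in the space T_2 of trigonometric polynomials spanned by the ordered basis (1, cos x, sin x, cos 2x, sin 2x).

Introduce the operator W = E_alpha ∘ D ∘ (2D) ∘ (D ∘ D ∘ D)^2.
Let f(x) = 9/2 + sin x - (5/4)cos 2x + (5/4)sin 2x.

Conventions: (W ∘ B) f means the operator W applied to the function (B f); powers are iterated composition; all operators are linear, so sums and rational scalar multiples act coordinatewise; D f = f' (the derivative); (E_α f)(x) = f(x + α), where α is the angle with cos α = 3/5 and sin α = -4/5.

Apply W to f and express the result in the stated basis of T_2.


the result is g(x) = -(8/5)cos x + (6/5)sin x - (2176/5)cos 2x - (3968/5)sin 2x

D f = cos x + (5/2)cos 2x + (5/2)sin 2x
D D f = -sin x + 5cos 2x - 5sin 2x
D D D f = -cos x - 10cos 2x - 10sin 2x
D (D ∘ D ∘ D) f = sin x - 20cos 2x + 20sin 2x
D D (D ∘ D ∘ D) f = cos x + 40cos 2x + 40sin 2x
D D D (D ∘ D ∘ D) f = -sin x + 80cos 2x - 80sin 2x
D (D ∘ D ∘ D)^2 f = -cos x - 160cos 2x - 160sin 2x
(2D) (D ∘ D ∘ D)^2 f = -2cos x - 320cos 2x - 320sin 2x
D (2D) (D ∘ D ∘ D)^2 f = 2sin x - 640cos 2x + 640sin 2x
E_alpha (D ∘ (2D)) (D ∘ D ∘ D)^2 f = -(8/5)cos x + (6/5)sin x - (2176/5)cos 2x - (3968/5)sin 2x


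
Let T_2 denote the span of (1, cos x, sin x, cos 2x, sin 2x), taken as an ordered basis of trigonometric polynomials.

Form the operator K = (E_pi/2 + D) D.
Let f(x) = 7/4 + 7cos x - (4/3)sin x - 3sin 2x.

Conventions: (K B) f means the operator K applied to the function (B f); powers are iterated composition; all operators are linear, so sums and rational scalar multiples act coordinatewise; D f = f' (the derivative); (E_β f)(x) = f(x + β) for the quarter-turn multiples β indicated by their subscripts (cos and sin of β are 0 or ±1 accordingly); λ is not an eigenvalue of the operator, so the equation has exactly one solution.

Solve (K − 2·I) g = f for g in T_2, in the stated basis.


g(x) = -7/8 - (7/4)cos x + (1/3)sin x - (3/20)cos 2x + (9/20)sin 2x

write g with unknown coordinates in the stated basis and equate coefficients in (K − 2·I) g = f
solving from the highest basis element down gives g = -7/8 - (7/4)cos x + (1/3)sin x - (3/20)cos 2x + (9/20)sin 2x
check: K g = (7/2)cos x - (2/3)sin x - (3/10)cos 2x - (21/10)sin 2x
so K g − 2·g = 7/4 + 7cos x - (4/3)sin x - 3sin 2x = f ✓


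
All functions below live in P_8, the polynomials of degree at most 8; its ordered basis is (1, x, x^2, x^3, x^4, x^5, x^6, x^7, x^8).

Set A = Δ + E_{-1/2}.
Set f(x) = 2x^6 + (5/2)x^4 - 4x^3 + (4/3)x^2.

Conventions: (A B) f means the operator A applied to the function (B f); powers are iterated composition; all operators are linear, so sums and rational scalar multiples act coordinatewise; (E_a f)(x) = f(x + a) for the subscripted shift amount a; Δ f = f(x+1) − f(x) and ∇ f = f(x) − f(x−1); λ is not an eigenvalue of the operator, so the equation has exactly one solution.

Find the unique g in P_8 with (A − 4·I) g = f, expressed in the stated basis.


the result is g(x) = -(2/3)x^6 - (2/3)x^5 - (50/9)x^4 - (244/27)x^3 - (5257/216)x^2 - (18379/648)x - 77419/3888

write g with unknown coordinates in the stated basis and equate coefficients in (A − 4·I) g = f
solving from the highest basis element down gives g = -(2/3)x^6 - (2/3)x^5 - (50/9)x^4 - (244/27)x^3 - (5257/216)x^2 - (18379/648)x - 77419/3888
check: A g = -(2/3)x^6 - (8/3)x^5 - (355/18)x^4 - (1084/27)x^3 - (5185/54)x^2 - (18379/162)x - 77419/972
so A g − 4·g = 2x^6 + (5/2)x^4 - 4x^3 + (4/3)x^2 = f ✓


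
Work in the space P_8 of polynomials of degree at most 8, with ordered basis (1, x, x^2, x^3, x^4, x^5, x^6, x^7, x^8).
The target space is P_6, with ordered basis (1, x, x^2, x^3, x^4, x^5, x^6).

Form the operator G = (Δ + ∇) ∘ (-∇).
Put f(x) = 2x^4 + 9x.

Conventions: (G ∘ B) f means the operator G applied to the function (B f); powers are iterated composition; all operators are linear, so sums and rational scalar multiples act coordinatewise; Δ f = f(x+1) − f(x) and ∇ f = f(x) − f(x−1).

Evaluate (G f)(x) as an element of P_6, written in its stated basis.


∇ f = 8x^3 - 12x^2 + 8x + 7
(-∇) f = -8x^3 + 12x^2 - 8x - 7
Δ (-∇) f = -24x^2 - 4
∇ (-∇) f = -24x^2 + 48x - 28
(Δ + ∇) (-∇) f = -48x^2 + 48x - 32

the result is g(x) = -48x^2 + 48x - 32


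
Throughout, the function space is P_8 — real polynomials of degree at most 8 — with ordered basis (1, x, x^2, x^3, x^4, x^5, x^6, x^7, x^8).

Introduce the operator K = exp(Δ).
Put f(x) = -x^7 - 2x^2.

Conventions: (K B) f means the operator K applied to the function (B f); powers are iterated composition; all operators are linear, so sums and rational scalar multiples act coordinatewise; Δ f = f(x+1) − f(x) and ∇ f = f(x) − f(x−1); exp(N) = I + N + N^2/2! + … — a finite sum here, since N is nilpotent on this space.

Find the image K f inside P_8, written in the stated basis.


the image equals g(x) = -x^7 - 7x^6 - 42x^5 - 175x^4 - 525x^3 - 1094x^2 - 1425x - 881

order-1 term: -7x^6 - 21x^5 - 35x^4 - 35x^3 - 21x^2 - 11x - 3
order-2 term: -21x^5 - 105x^4 - 245x^3 - 315x^2 - 217x - 65
order-3 term: -35x^4 - 210x^3 - 525x^2 - 630x - 301
order-4 term: -35x^3 - 210x^2 - 455x - 350
order-5 term: -21x^2 - 105x - 140
order-6 term: -7x - 21
order-7 term: -1
the series for exp(Δ) f terminates at order 7
exp(Δ) f = -x^7 - 7x^6 - 42x^5 - 175x^4 - 525x^3 - 1094x^2 - 1425x - 881


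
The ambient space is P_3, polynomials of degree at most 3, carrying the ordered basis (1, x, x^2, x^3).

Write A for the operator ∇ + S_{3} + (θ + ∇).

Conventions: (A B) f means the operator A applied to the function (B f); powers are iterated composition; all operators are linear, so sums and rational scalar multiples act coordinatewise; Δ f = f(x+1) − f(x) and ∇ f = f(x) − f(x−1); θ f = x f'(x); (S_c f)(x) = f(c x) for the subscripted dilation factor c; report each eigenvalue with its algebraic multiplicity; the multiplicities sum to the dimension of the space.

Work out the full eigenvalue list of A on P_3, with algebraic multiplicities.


λ = 1 (multiplicity 1), λ = 4 (multiplicity 1), λ = 11 (multiplicity 1), λ = 30 (multiplicity 1)

image of 1: 1
image of x: 4x + 2
image of x^2: 11x^2 + 4x - 2
image of x^3: 30x^3 + 6x^2 - 6x + 2
the matrix is upper triangular; its diagonal is (1, 4, 11, 30)
for a triangular matrix the eigenvalues are the diagonal entries, with algebraic multiplicity their repetition count


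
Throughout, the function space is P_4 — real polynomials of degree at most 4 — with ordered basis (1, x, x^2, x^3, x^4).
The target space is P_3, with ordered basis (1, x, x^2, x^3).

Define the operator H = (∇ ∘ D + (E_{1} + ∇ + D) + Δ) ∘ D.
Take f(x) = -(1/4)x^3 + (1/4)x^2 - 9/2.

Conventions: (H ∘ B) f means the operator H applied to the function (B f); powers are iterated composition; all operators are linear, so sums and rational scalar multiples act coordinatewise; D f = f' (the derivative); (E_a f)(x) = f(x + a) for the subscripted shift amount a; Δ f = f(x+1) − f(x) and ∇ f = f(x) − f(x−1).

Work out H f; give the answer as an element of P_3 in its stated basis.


g(x) = -(3/4)x^2 - (11/2)x - 1/4

D f = -(3/4)x^2 + (1/2)x
D D f = -(3/2)x + 1/2
∇ D D f = -3/2
E_{1} D f = -(3/4)x^2 - x - 1/4
∇ D f = -(3/2)x + 5/4
D D f = -(3/2)x + 1/2
(E_{1} + ∇ + D) D f = -(3/4)x^2 - 4x + 3/2
Δ D f = -(3/2)x - 1/4
(∇ ∘ D + (E_{1} + ∇ + D) + Δ) D f = -(3/4)x^2 - (11/2)x - 1/4


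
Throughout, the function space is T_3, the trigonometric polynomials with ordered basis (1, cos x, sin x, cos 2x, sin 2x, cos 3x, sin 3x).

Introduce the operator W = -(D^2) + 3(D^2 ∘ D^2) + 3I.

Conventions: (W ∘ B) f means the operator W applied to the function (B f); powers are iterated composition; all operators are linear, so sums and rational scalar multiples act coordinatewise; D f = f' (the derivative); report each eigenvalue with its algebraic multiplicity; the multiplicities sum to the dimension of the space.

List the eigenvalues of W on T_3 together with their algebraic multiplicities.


λ = 3 (multiplicity 1), λ = 7 (multiplicity 2), λ = 55 (multiplicity 2), λ = 255 (multiplicity 2)

image of 1: 3
image of cos x: 7cos x
image of sin x: 7sin x
image of cos 2x: 55cos 2x
image of sin 2x: 55sin 2x
image of cos 3x: 255cos 3x
image of sin 3x: 255sin 3x
the matrix is diagonal; its diagonal is (3, 7, 7, 55, 55, 255, 255)
for a triangular matrix the eigenvalues are the diagonal entries, with algebraic multiplicity their repetition count


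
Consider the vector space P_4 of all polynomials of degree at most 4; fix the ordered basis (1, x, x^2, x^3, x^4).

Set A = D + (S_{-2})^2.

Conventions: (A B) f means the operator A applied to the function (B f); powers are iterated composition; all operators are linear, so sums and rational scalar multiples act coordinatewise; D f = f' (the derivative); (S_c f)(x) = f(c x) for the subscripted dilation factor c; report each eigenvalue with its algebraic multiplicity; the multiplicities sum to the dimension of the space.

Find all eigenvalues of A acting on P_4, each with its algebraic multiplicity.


image of 1: 1
image of x: 4x + 1
image of x^2: 16x^2 + 2x
image of x^3: 64x^3 + 3x^2
image of x^4: 256x^4 + 4x^3
the matrix is upper triangular; its diagonal is (1, 4, 16, 64, 256)
for a triangular matrix the eigenvalues are the diagonal entries, with algebraic multiplicity their repetition count

λ = 1 (multiplicity 1), λ = 4 (multiplicity 1), λ = 16 (multiplicity 1), λ = 64 (multiplicity 1), λ = 256 (multiplicity 1)


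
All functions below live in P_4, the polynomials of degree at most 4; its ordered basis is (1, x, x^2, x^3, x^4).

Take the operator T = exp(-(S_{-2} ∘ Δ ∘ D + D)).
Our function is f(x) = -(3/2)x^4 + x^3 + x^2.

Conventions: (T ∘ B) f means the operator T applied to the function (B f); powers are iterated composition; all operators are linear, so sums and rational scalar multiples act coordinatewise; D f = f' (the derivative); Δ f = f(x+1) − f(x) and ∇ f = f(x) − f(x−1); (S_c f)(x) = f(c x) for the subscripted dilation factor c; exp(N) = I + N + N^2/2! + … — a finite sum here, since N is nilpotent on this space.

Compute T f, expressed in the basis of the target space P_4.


the image equals g(x) = -(3/2)x^4 + 7x^3 + 61x^2 - 53x - 97/2

order-1 term: 6x^3 + 69x^2 - 26x + 1
order-2 term: -9x^2 - 33x - 65
order-3 term: 6x + 17
order-4 term: -3/2
the series for exp(-(S_{-2} ∘ Δ ∘ D + D)) f terminates at order 4
exp(-(S_{-2} ∘ Δ ∘ D + D)) f = -(3/2)x^4 + 7x^3 + 61x^2 - 53x - 97/2


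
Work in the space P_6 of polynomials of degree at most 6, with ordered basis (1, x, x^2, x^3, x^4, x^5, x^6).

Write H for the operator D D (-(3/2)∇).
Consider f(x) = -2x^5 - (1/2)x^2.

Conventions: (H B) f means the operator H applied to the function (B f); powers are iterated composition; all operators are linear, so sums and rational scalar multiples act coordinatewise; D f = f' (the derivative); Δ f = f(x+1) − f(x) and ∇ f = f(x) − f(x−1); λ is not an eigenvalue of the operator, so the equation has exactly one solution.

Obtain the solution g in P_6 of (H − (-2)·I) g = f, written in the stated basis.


write g with unknown coordinates in the stated basis and equate coefficients in (H − (-2)·I) g = f
solving from the highest basis element down gives g = -x^5 - (181/4)x^2 + 45x - 15
check: H g = 90x^2 - 90x + 30
so H g − (-2)·g = -2x^5 - (1/2)x^2 = f ✓

g(x) = -x^5 - (181/4)x^2 + 45x - 15
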